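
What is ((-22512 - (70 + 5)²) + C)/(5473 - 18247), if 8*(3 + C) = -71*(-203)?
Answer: 210707/102192 ≈ 2.0619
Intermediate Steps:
C = 14389/8 (C = -3 + (-71*(-203))/8 = -3 + (⅛)*14413 = -3 + 14413/8 = 14389/8 ≈ 1798.6)
((-22512 - (70 + 5)²) + C)/(5473 - 18247) = ((-22512 - (70 + 5)²) + 14389/8)/(5473 - 18247) = ((-22512 - 1*75²) + 14389/8)/(-12774) = ((-22512 - 1*5625) + 14389/8)*(-1/12774) = ((-22512 - 5625) + 14389/8)*(-1/12774) = (-28137 + 14389/8)*(-1/12774) = -210707/8*(-1/12774) = 210707/102192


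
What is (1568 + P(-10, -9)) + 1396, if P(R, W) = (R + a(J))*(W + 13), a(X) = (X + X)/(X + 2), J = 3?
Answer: 14644/5 ≈ 2928.8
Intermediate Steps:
a(X) = 2*X/(2 + X) (a(X) = (2*X)/(2 + X) = 2*X/(2 + X))
P(R, W) = (13 + W)*(6/5 + R) (P(R, W) = (R + 2*3/(2 + 3))*(W + 13) = (R + 2*3/5)*(13 + W) = (R + 2*3*(⅕))*(13 + W) = (R + 6/5)*(13 + W) = (6/5 + R)*(13 + W) = (13 + W)*(6/5 + R))
(1568 + P(-10, -9)) + 1396 = (1568 + (78/5 + 13*(-10) + (6/5)*(-9) - 10*(-9))) + 1396 = (1568 + (78/5 - 130 - 54/5 + 90)) + 1396 = (1568 - 176/5) + 1396 = 7664/5 + 1396 = 14644/5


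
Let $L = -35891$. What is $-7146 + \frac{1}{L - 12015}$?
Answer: $- \frac{342336277}{47906} \approx -7146.0$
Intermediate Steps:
$-7146 + \frac{1}{L - 12015} = -7146 + \frac{1}{-35891 - 12015} = -7146 + \frac{1}{-47906} = -7146 - \frac{1}{47906} = - \frac{342336277}{47906}$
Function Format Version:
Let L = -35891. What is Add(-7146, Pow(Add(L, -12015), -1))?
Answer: Rational(-342336277, 47906) ≈ -7146.0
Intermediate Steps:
Add(-7146, Pow(Add(L, -12015), -1)) = Add(-7146, Pow(Add(-35891, -12015), -1)) = Add(-7146, Pow(-47906, -1)) = Add(-7146, Rational(-1, 47906)) = Rational(-342336277, 47906)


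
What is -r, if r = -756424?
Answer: 756424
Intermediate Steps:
-r = -1*(-756424) = 756424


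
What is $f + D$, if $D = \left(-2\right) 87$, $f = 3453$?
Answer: $3279$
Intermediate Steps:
$D = -174$
$f + D = 3453 - 174 = 3279$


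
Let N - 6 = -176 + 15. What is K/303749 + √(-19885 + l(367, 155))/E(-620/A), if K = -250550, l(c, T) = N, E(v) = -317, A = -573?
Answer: -250550/303749 - 2*I*√5010/317 ≈ -0.82486 - 0.44657*I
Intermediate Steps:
N = -155 (N = 6 + (-176 + 15) = 6 - 161 = -155)
l(c, T) = -155
K/303749 + √(-19885 + l(367, 155))/E(-620/A) = -250550/303749 + √(-19885 - 155)/(-317) = -250550*1/303749 + √(-20040)*(-1/317) = -250550/303749 + (2*I*√5010)*(-1/317) = -250550/303749 - 2*I*√5010/317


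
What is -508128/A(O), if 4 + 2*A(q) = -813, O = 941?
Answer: 1016256/817 ≈ 1243.9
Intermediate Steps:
A(q) = -817/2 (A(q) = -2 + (½)*(-813) = -2 - 813/2 = -817/2)
-508128/A(O) = -508128/(-817/2) = -508128*(-2/817) = 1016256/817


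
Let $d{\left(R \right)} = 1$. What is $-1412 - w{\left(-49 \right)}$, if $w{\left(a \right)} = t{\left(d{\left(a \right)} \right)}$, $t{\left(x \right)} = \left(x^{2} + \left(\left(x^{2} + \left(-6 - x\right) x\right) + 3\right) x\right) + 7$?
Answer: $-1417$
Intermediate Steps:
$t{\left(x \right)} = 7 + x^{2} + x \left(3 + x^{2} + x \left(-6 - x\right)\right)$ ($t{\left(x \right)} = \left(x^{2} + \left(\left(x^{2} + x \left(-6 - x\right)\right) + 3\right) x\right) + 7 = \left(x^{2} + \left(3 + x^{2} + x \left(-6 - x\right)\right) x\right) + 7 = \left(x^{2} + x \left(3 + x^{2} + x \left(-6 - x\right)\right)\right) + 7 = 7 + x^{2} + x \left(3 + x^{2} + x \left(-6 - x\right)\right)$)
$w{\left(a \right)} = 5$ ($w{\left(a \right)} = 7 - 5 \cdot 1^{2} + 3 \cdot 1 = 7 - 5 + 3 = 5$)
$-1412 - w{\left(-49 \right)} = -1412 - 5 = -1417$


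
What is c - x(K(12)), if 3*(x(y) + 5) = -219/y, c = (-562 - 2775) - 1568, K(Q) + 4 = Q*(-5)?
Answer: -313673/64 ≈ -4901.1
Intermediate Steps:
K(Q) = -4 - 5*Q (K(Q) = -4 + Q*(-5) = -4 - 5*Q)
c = -4905 (c = -3337 - 1568 = -4905)
x(y) = -5 - 73/y (x(y) = -5 + (-219/y)/3 = -5 - 73/y)
c - x(K(12)) = -4905 - (-5 - 73/(-4 - 5*12)) = -4905 - (-5 - 73/(-4 - 60)) = -4905 - (-5 - 73/(-64)) = -4905 - (-5 - 73*(-1/64)) = -4905 - (-5 + 73/64) = -4905 - 1*(-247/64) = -4905 + 247/64 = -313673/64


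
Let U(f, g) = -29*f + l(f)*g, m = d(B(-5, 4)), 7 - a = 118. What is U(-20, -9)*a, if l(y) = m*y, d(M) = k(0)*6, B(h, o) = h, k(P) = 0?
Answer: -64380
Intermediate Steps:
a = -111 (a = 7 - 1*118 = 7 - 118 = -111)
d(M) = 0 (d(M) = 0*6 = 0)
m = 0
l(y) = 0 (l(y) = 0*y = 0)
U(f, g) = -29*f (U(f, g) = -29*f + 0*g = -29*f + 0 = -29*f)
U(-20, -9)*a = -29*(-20)*(-111) = 580*(-111) = -64380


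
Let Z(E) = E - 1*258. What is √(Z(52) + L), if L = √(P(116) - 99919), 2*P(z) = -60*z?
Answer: √(-206 + I*√103399) ≈ 9.3777 + 17.145*I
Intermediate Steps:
Z(E) = -258 + E (Z(E) = E - 258 = -258 + E)
P(z) = -30*z (P(z) = (-60*z)/2 = -30*z)
L = I*√103399 (L = √(-30*116 - 99919) = √(-3480 - 99919) = √(-103399) = I*√103399 ≈ 321.56*I)
√(Z(52) + L) = √((-258 + 52) + I*√103399) = √(-206 + I*√103399)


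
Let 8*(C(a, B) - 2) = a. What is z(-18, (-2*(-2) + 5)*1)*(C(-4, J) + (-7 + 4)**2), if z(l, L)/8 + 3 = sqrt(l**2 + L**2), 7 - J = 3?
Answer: -252 + 756*sqrt(5) ≈ 1438.5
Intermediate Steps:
J = 4 (J = 7 - 1*3 = 7 - 3 = 4)
C(a, B) = 2 + a/8
z(l, L) = -24 + 8*sqrt(L**2 + l**2) (z(l, L) = -24 + 8*sqrt(l**2 + L**2) = -24 + 8*sqrt(L**2 + l**2))
z(-18, (-2*(-2) + 5)*1)*(C(-4, J) + (-7 + 4)**2) = (-24 + 8*sqrt(((-2*(-2) + 5)*1)**2 + (-18)**2))*((2 + (1/8)*(-4)) + (-7 + 4)**2) = (-24 + 8*sqrt(((4 + 5)*1)**2 + 324))*((2 - 1/2) + (-3)**2) = (-24 + 8*sqrt((9*1)**2 + 324))*(3/2 + 9) = (-24 + 8*sqrt(9**2 + 324))*(21/2) = (-24 + 8*sqrt(81 + 324))*(21/2) = (-24 + 8*sqrt(405))*(21/2) = (-24 + 8*(9*sqrt(5)))*(21/2) = (-24 + 72*sqrt(5))*(21/2) = -252 + 756*sqrt(5)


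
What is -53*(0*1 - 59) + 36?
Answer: 3163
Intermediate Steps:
-53*(0*1 - 59) + 36 = -53*(0 - 59) + 36 = -53*(-59) + 36 = 3127 + 36 = 3163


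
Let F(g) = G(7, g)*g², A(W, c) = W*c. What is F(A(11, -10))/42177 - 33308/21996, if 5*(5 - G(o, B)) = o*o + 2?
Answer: -232401653/77310441 ≈ -3.0061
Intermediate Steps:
G(o, B) = 23/5 - o²/5 (G(o, B) = 5 - (o*o + 2)/5 = 5 - (o² + 2)/5 = 5 - (2 + o²)/5 = 5 + (-⅖ - o²/5) = 23/5 - o²/5)
F(g) = -26*g²/5 (F(g) = (23/5 - ⅕*7²)*g² = (23/5 - ⅕*49)*g² = (23/5 - 49/5)*g² = -26*g²/5)
F(A(11, -10))/42177 - 33308/21996 = -26*(11*(-10))²/5/42177 - 33308/21996 = -26/5*(-110)²*(1/42177) - 33308*1/21996 = -26/5*12100*(1/42177) - 8327/5499 = -62920*1/42177 - 8327/5499 = -62920/42177 - 8327/5499 = -232401653/77310441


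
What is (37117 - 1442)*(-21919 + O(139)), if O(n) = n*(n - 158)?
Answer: -876178000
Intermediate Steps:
O(n) = n*(-158 + n)
(37117 - 1442)*(-21919 + O(139)) = (37117 - 1442)*(-21919 + 139*(-158 + 139)) = 35675*(-21919 + 139*(-19)) = 35675*(-21919 - 2641) = 35675*(-24560) = -876178000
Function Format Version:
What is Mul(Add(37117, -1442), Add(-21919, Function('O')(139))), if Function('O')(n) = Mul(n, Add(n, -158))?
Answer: -876178000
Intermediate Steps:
Function('O')(n) = Mul(n, Add(-158, n))
Mul(Add(37117, -1442), Add(-21919, Function('O')(139))) = Mul(Add(37117, -1442), Add(-21919, Mul(139, Add(-158, 139)))) = Mul(35675, Add(-21919, Mul(139, -19))) = Mul(35675, Add(-21919, -2641)) = Mul(35675, -24560) = -876178000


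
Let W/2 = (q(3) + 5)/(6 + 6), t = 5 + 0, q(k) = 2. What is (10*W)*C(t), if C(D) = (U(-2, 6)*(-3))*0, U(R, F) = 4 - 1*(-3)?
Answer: 0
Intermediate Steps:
t = 5
U(R, F) = 7 (U(R, F) = 4 + 3 = 7)
C(D) = 0 (C(D) = (7*(-3))*0 = -21*0 = 0)
W = 7/6 (W = 2*((2 + 5)/(6 + 6)) = 2*(7/12) = 7/6 ≈ 1.1667)
(10*W)*C(t) = (10*(7/6))*0 = (35/3)*0 = 0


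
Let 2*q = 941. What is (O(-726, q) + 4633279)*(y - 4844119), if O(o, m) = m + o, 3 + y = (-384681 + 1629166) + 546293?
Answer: -14146214505584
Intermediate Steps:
q = 941/2 (q = (½)*941 = 941/2 ≈ 470.50)
y = 1790775 (y = -3 + ((-384681 + 1629166) + 546293) = -3 + (1244485 + 546293) = -3 + 1790778 = 1790775)
(O(-726, q) + 4633279)*(y - 4844119) = ((941/2 - 726) + 4633279)*(1790775 - 4844119) = (-511/2 + 4633279)*(-3053344) = (9266047/2)*(-3053344) = -14146214505584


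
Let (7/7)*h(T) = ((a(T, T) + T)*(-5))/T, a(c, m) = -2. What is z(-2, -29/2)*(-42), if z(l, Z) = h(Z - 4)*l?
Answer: -17220/37 ≈ -465.41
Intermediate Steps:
h(T) = (10 - 5*T)/T (h(T) = ((-2 + T)*(-5))/T = (10 - 5*T)/T)
z(l, Z) = l*(-5 + 10/(-4 + Z)) (z(l, Z) = (-5 + 10/(Z - 4))*l = (-5 + 10/(-4 + Z))*l = l*(-5 + 10/(-4 + Z)))
z(-2, -29/2)*(-42) = (5*(-2)*(6 - (-29)/2)/(-4 - 29/2))*(-42) = (5*(-2)*(6 - (-29)/2)/(-4 - 29*½))*(-42) = (5*(-2)*(6 - 1*(-29/2))/(-4 - 29/2))*(-42) = (5*(-2)*(6 + 29/2)/(-37/2))*(-42) = (5*(-2)*(-2/37)*(41/2))*(-42) = (410/37)*(-42) = -17220/37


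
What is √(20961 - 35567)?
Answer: I*√14606 ≈ 120.86*I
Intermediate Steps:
√(20961 - 35567) = √(-14606) = I*√14606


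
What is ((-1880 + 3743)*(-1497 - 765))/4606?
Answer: -2107053/2303 ≈ -914.92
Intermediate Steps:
((-1880 + 3743)*(-1497 - 765))/4606 = (1863*(-2262))*(1/4606) = -4214106*1/4606 = -2107053/2303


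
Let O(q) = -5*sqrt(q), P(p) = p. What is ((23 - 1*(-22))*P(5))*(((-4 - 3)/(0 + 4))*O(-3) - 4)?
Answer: -900 + 7875*I*sqrt(3)/4 ≈ -900.0 + 3410.0*I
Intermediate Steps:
((23 - 1*(-22))*P(5))*(((-4 - 3)/(0 + 4))*O(-3) - 4) = ((23 - 1*(-22))*5)*(((-4 - 3)/(0 + 4))*(-5*I*sqrt(3)) - 4) = ((23 + 22)*5)*((-7/4)*(-5*I*sqrt(3)) - 4) = (45*5)*((-7*1/4)*(-5*I*sqrt(3)) - 4) = 225*(-(-35)*I*sqrt(3)/4 - 4) = 225*(35*I*sqrt(3)/4 - 4) = 225*(-4 + 35*I*sqrt(3)/4) = -900 + 7875*I*sqrt(3)/4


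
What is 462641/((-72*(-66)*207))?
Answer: 462641/983664 ≈ 0.47032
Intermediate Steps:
462641/((-72*(-66)*207)) = 462641/((4752*207)) = 462641/983664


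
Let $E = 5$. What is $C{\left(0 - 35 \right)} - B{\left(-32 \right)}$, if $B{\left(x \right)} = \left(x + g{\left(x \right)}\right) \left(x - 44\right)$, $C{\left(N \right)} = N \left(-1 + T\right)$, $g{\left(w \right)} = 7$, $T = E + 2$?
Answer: $-2110$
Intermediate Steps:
$T = 7$ ($T = 5 + 2 = 7$)
$C{\left(N \right)} = 6 N$ ($C{\left(N \right)} = N \left(-1 + 7\right) = N 6 = 6 N$)
$B{\left(x \right)} = \left(-44 + x\right) \left(7 + x\right)$ ($B{\left(x \right)} = \left(x + 7\right) \left(x - 44\right) = \left(7 + x\right) \left(-44 + x\right) = \left(-44 + x\right) \left(7 + x\right)$)
$C{\left(0 - 35 \right)} - B{\left(-32 \right)} = 6 \left(0 - 35\right) - \left(-308 + \left(-32\right)^{2} - -1184\right) = 6 \left(-35\right) - \left(-308 + 1024 + 1184\right) = -210 - 1900 = -2110$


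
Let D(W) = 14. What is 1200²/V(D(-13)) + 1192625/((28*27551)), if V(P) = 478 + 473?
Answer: 52951928875/34934668 ≈ 1515.7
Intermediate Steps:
V(P) = 951
1200²/V(D(-13)) + 1192625/((28*27551)) = 1200²/951 + 1192625/((28*27551)) = 1440000*(1/951) + 1192625/771428 = 480000/317 + 1192625*(1/771428) = 480000/317 + 170375/110204 = 52951928875/34934668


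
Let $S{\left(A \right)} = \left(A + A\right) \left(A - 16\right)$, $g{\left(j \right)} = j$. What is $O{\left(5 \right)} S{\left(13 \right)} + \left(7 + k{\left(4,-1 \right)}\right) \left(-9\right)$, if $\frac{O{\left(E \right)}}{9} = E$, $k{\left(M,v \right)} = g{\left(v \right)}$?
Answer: $-3564$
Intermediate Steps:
$k{\left(M,v \right)} = v$
$O{\left(E \right)} = 9 E$
$S{\left(A \right)} = 2 A \left(-16 + A\right)$
$O{\left(5 \right)} S{\left(13 \right)} + \left(7 + k{\left(4,-1 \right)}\right) \left(-9\right) = 9 \cdot 5 \cdot 2 \cdot 13 \left(-16 + 13\right) + \left(7 - 1\right) \left(-9\right) = 45 \cdot 2 \cdot 13 \left(-3\right) + 6 \left(-9\right) = 45 \left(-78\right) - 54 = -3510 - 54 = -3564$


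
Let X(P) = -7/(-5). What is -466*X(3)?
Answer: -3262/5 ≈ -652.40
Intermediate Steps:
X(P) = 7/5 (X(P) = -7*(-1/5) = 7/5)
-466*X(3) = -466*7/5 = -3262/5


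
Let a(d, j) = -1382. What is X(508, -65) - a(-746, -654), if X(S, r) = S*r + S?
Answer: -31130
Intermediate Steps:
X(S, r) = S + S*r
X(508, -65) - a(-746, -654) = 508*(1 - 65) - 1*(-1382) = 508*(-64) + 1382 = -32512 + 1382 = -31130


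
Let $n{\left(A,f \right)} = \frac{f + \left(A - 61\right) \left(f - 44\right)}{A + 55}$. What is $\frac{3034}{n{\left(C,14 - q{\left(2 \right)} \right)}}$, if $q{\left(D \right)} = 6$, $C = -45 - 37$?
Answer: $- \frac{40959}{2578} \approx -15.888$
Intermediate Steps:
$C = -82$
$n{\left(A,f \right)} = \frac{f + \left(-61 + A\right) \left(-44 + f\right)}{55 + A}$
$\frac{3034}{n{\left(C,14 - q{\left(2 \right)} \right)}} = \frac{3034}{\frac{1}{55 - 82} \left(2684 - 60 \left(14 - 6\right) - -3608 - 82 \left(14 - 6\right)\right)} = \frac{3034}{\frac{1}{-27} \left(2684 - 60 \left(14 - 6\right) + 3608 - 82 \left(14 - 6\right)\right)} = \frac{3034}{\left(- \frac{1}{27}\right) \left(2684 - 480 + 3608 - 656\right)} = \frac{3034}{\left(- \frac{1}{27}\right) 5156} = \frac{3034}{- \frac{5156}{27}} = 3034 \left(- \frac{27}{5156}\right) = - \frac{40959}{2578}$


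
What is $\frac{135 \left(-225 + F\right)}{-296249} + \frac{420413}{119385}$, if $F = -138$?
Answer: $\frac{18628198966}{5052526695} \approx 3.6869$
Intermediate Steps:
$\frac{135 \left(-225 + F\right)}{-296249} + \frac{420413}{119385} = \frac{135 \left(-225 - 138\right)}{-296249} + \frac{420413}{119385} = 135 \left(-363\right) \left(- \frac{1}{296249}\right) + 420413 \cdot \frac{1}{119385} = \left(-49005\right) \left(- \frac{1}{296249}\right) + \frac{60059}{17055} = \frac{49005}{296249} + \frac{60059}{17055} = \frac{18628198966}{5052526695}$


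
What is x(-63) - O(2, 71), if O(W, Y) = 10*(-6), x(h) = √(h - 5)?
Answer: 60 + 2*I*√17 ≈ 60.0 + 8.2462*I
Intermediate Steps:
x(h) = √(-5 + h)
O(W, Y) = -60
x(-63) - O(2, 71) = √(-5 - 63) - 1*(-60) = √(-68) + 60 = 2*I*√17 + 60 = 60 + 2*I*√17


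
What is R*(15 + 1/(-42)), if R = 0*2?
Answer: 0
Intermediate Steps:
R = 0
R*(15 + 1/(-42)) = 0*(15 + 1/(-42)) = 0*(15 - 1/42) = 0*(629/42) = 0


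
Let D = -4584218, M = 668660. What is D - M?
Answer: -5252878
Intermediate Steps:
D - M = -4584218 - 1*668660 = -4584218 - 668660 = -5252878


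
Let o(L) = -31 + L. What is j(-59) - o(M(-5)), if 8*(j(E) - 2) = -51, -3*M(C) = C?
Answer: 599/24 ≈ 24.958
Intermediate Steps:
M(C) = -C/3
j(E) = -35/8 (j(E) = 2 + (1/8)*(-51) = 2 - 51/8 = -35/8)
j(-59) - o(M(-5)) = -35/8 - (-31 - 1/3*(-5)) = -35/8 - (-31 + 5/3) = -35/8 - 1*(-88/3) = -35/8 + 88/3 = 599/24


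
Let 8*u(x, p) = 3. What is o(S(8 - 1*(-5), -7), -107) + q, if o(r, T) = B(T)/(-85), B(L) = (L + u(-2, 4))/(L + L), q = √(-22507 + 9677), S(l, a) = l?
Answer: -853/145520 + I*√12830 ≈ -0.0058617 + 113.27*I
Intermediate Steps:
q = I*√12830 (q = √(-12830) = I*√12830 ≈ 113.27*I)
u(x, p) = 3/8 (u(x, p) = (⅛)*3 = 3/8)
B(L) = (3/8 + L)/(2*L) (B(L) = (L + 3/8)/(L + L) = (3/8 + L)/((2*L)) = (3/8 + L)*(1/(2*L)) = (3/8 + L)/(2*L))
o(r, T) = -(3 + 8*T)/(1360*T) (o(r, T) = ((3 + 8*T)/(16*T))/(-85) = ((3 + 8*T)/(16*T))*(-1/85) = -(3 + 8*T)/(1360*T))
o(S(8 - 1*(-5), -7), -107) + q = (1/1360)*(-3 - 8*(-107))/(-107) + I*√12830 = (1/1360)*(-1/107)*(-3 + 856) + I*√12830 = (1/1360)*(-1/107)*853 + I*√12830 = -853/145520 + I*√12830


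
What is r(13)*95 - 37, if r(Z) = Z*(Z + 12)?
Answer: 30838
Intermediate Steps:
r(Z) = Z*(12 + Z)
r(13)*95 - 37 = (13*(12 + 13))*95 - 37 = (13*25)*95 - 37 = 325*95 - 37 = 30875 - 37 = 30838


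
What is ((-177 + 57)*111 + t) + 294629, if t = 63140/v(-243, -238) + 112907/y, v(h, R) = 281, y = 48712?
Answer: 3853685248795/13688072 ≈ 2.8154e+5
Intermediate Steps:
t = 3107402547/13688072 (t = 63140/281 + 112907/48712 = 3107402547/13688072 ≈ 227.02)
((-177 + 57)*111 + t) + 294629 = ((-177 + 57)*111 + 3107402547/13688072) + 294629 = (-120*111 + 3107402547/13688072) + 294629 = (-13320 + 3107402547/13688072) + 294629 = -179217716493/13688072 + 294629 = 3853685248795/13688072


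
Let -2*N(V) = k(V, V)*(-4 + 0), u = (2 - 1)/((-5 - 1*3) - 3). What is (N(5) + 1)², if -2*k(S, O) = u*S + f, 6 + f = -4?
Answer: 15876/121 ≈ 131.21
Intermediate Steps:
f = -10 (f = -6 - 4 = -10)
u = -1/11 (u = 1/((-5 - 3) - 3) = 1/(-8 - 3) = 1/(-11) = 1*(-1/11) = -1/11 ≈ -0.090909)
k(S, O) = 5 + S/22 (k(S, O) = -(-S/11 - 10)/2 = -(-10 - S/11)/2 = 5 + S/22)
N(V) = 10 + V/11 (N(V) = -(5 + V/22)*(-4 + 0)/2 = -(5 + V/22)*(-4)/2 = -(-20 - 2*V/11)/2 = 10 + V/11)
(N(5) + 1)² = ((10 + (1/11)*5) + 1)² = ((10 + 5/11) + 1)² = (115/11 + 1)² = (126/11)² = 15876/121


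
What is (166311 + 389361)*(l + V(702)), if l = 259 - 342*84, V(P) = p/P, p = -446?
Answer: -142378012816/9 ≈ -1.5820e+10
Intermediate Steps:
V(P) = -446/P
l = -28469 (l = 259 - 28728 = -28469)
(166311 + 389361)*(l + V(702)) = (166311 + 389361)*(-28469 - 446/702) = 555672*(-28469 - 446*1/702) = 555672*(-28469 - 223/351) = 555672*(-9992842/351) = -142378012816/9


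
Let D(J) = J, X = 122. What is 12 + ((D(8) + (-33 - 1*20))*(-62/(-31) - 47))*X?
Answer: 247062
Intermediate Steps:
12 + ((D(8) + (-33 - 1*20))*(-62/(-31) - 47))*X = 12 + ((8 + (-33 - 1*20))*(-62/(-31) - 47))*122 = 12 + ((8 + (-33 - 20))*(-62*(-1/31) - 47))*122 = 12 + ((8 - 53)*(2 - 47))*122 = 12 - 45*(-45)*122 = 12 + 2025*122 = 12 + 247050 = 247062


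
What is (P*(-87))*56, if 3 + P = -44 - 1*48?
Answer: 462840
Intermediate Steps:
P = -95 (P = -3 + (-44 - 1*48) = -3 + (-44 - 48) = -3 - 92 = -95)
(P*(-87))*56 = -95*(-87)*56 = 8265*56 = 462840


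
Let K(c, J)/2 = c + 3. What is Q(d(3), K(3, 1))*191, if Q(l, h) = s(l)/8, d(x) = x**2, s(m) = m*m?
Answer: 15471/8 ≈ 1933.9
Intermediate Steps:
s(m) = m**2
K(c, J) = 6 + 2*c (K(c, J) = 2*(c + 3) = 2*(3 + c) = 6 + 2*c)
Q(l, h) = l**2/8
Q(d(3), K(3, 1))*191 = ((3**2)**2/8)*191 = ((1/8)*9**2)*191 = ((1/8)*81)*191 = (81/8)*191 = 15471/8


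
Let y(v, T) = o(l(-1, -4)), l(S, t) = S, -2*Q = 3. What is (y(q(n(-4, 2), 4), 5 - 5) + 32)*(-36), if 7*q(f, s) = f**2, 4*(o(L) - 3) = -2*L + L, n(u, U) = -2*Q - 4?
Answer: -1269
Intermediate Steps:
Q = -3/2 (Q = -1/2*3 = -3/2 ≈ -1.5000)
n(u, U) = -1 (n(u, U) = -2*(-3/2) - 4 = 3 - 4 = -1)
o(L) = 3 - L/4 (o(L) = 3 + (-2*L + L)/4 = 3 + (-L)/4 = 3 - L/4)
q(f, s) = f**2/7
y(v, T) = 13/4 (y(v, T) = 3 - 1/4*(-1) = 3 + 1/4 = 13/4)
(y(q(n(-4, 2), 4), 5 - 5) + 32)*(-36) = (13/4 + 32)*(-36) = (141/4)*(-36) = -1269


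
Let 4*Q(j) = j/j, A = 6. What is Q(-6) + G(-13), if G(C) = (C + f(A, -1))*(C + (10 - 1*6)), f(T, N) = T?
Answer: 253/4 ≈ 63.250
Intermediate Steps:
Q(j) = ¼ (Q(j) = (j/j)/4 = (¼)*1 = ¼)
G(C) = (4 + C)*(6 + C) (G(C) = (C + 6)*(C + (10 - 1*6)) = (6 + C)*(C + (10 - 6)) = (6 + C)*(C + 4) = (6 + C)*(4 + C) = (4 + C)*(6 + C))
Q(-6) + G(-13) = ¼ + (24 + (-13)² + 10*(-13)) = ¼ + (24 + 169 - 130) = ¼ + 63 = 253/4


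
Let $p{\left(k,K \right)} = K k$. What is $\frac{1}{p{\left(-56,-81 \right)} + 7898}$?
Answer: $\frac{1}{12434} \approx 8.0425 \cdot 10^{-5}$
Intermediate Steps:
$\frac{1}{p{\left(-56,-81 \right)} + 7898} = \frac{1}{\left(-81\right) \left(-56\right) + 7898} = \frac{1}{4536 + 7898} = \frac{1}{12434}$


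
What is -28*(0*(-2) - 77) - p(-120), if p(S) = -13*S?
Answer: 596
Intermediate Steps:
-28*(0*(-2) - 77) - p(-120) = -28*(0*(-2) - 77) - (-13)*(-120) = -28*(0 - 77) - 1*1560 = -28*(-77) - 1560 = 2156 - 1560 = 596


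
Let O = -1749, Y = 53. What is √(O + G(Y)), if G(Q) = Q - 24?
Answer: 2*I*√430 ≈ 41.473*I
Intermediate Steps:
G(Q) = -24 + Q
√(O + G(Y)) = √(-1749 + (-24 + 53)) = √(-1749 + 29) = √(-1720) = 2*I*√430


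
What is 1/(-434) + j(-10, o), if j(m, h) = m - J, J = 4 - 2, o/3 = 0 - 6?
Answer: -5209/434 ≈ -12.002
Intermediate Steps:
o = -18 (o = 3*(0 - 6) = 3*(-6) = -18)
J = 2
j(m, h) = -2 + m (j(m, h) = m - 1*2 = m - 2 = -2 + m)
1/(-434) + j(-10, o) = 1/(-434) + (-2 - 10) = -1/434 - 12 = -5209/434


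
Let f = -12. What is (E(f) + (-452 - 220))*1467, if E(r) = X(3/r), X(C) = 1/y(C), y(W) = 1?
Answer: -984357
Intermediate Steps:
X(C) = 1 (X(C) = 1/1 = 1)
E(r) = 1
(E(f) + (-452 - 220))*1467 = (1 + (-452 - 220))*1467 = (1 - 672)*1467 = -671*1467 = -984357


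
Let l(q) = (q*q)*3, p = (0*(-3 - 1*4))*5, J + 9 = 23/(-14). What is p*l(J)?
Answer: 0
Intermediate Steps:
J = -149/14 (J = -9 + 23/(-14) = -9 + 23*(-1/14) = -9 - 23/14 = -149/14 ≈ -10.643)
p = 0 (p = (0*(-3 - 4))*5 = (0*(-7))*5 = 0*5 = 0)
l(q) = 3*q**2 (l(q) = q**2*3 = 3*q**2)
p*l(J) = 0*(3*(-149/14)**2) = 0*(3*(22201/196)) = 0*(66603/196) = 0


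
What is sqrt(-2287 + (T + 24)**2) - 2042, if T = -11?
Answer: -2042 + I*sqrt(2118) ≈ -2042.0 + 46.022*I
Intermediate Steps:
sqrt(-2287 + (T + 24)**2) - 2042 = sqrt(-2287 + (-11 + 24)**2) - 2042 = sqrt(-2287 + 13**2) - 2042 = sqrt(-2287 + 169) - 2042 = sqrt(-2118) - 2042 = I*sqrt(2118) - 2042 = -2042 + I*sqrt(2118)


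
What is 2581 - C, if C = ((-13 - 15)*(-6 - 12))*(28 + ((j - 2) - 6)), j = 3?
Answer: -9011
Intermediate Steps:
C = 11592 (C = ((-13 - 15)*(-6 - 12))*(28 + ((3 - 2) - 6)) = (-28*(-18))*(28 + (1 - 6)) = 504*(28 - 5) = 504*23 = 11592)
2581 - C = 2581 - 1*11592 = 2581 - 11592 = -9011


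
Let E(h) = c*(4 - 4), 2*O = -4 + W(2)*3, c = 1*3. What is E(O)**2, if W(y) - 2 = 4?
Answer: 0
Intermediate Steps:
W(y) = 6 (W(y) = 2 + 4 = 6)
c = 3
O = 7 (O = (-4 + 6*3)/2 = (-4 + 18)/2 = (1/2)*14 = 7)
E(h) = 0 (E(h) = 3*(4 - 4) = 3*0 = 0)
E(O)**2 = 0**2 = 0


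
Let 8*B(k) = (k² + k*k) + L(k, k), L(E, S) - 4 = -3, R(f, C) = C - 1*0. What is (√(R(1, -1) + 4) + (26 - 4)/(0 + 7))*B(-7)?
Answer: 1089/28 + 99*√3/8 ≈ 60.327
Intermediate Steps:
R(f, C) = C (R(f, C) = C + 0 = C)
L(E, S) = 1 (L(E, S) = 4 - 3 = 1)
B(k) = ⅛ + k²/4 (B(k) = ((k² + k*k) + 1)/8 = ((k² + k²) + 1)/8 = (2*k² + 1)/8 = (1 + 2*k²)/8 = ⅛ + k²/4)
(√(R(1, -1) + 4) + (26 - 4)/(0 + 7))*B(-7) = (√(-1 + 4) + (26 - 4)/(0 + 7))*(⅛ + (¼)*(-7)²) = (√3 + 22/7)*(⅛ + (¼)*49) = (√3 + 22*(⅐))*(⅛ + 49/4) = (√3 + 22/7)*(99/8) = (22/7 + √3)*(99/8) = 1089/28 + 99*√3/8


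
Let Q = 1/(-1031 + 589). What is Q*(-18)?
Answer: 9/221 ≈ 0.040724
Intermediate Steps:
Q = -1/442 (Q = 1/(-442) = -1/442 ≈ -0.0022624)
Q*(-18) = -1/442*(-18) = 9/221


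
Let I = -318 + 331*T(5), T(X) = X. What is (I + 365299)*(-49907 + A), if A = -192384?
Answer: -88832603076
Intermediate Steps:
I = 1337 (I = -318 + 331*5 = -318 + 1655 = 1337)
(I + 365299)*(-49907 + A) = (1337 + 365299)*(-49907 - 192384) = 366636*(-242291) = -88832603076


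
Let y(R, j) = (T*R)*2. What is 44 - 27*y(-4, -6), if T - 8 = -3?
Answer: 1124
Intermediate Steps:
T = 5 (T = 8 - 3 = 5)
y(R, j) = 10*R (y(R, j) = (5*R)*2 = 10*R)
44 - 27*y(-4, -6) = 44 - 270*(-4) = 44 - 27*(-40) = 44 + 1080 = 1124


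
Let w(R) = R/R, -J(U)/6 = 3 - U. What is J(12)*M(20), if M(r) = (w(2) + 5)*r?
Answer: 6480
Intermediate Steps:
J(U) = -18 + 6*U (J(U) = -6*(3 - U) = -18 + 6*U)
w(R) = 1
M(r) = 6*r (M(r) = (1 + 5)*r = 6*r)
J(12)*M(20) = (-18 + 6*12)*(6*20) = (-18 + 72)*120 = 54*120 = 6480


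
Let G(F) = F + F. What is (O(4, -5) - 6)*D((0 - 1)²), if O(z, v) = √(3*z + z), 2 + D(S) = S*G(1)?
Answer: 0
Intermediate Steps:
G(F) = 2*F
D(S) = -2 + 2*S (D(S) = -2 + S*(2*1) = -2 + S*2 = -2 + 2*S)
O(z, v) = 2*√z (O(z, v) = √(4*z) = 2*√z)
(O(4, -5) - 6)*D((0 - 1)²) = (2*√4 - 6)*(-2 + 2*(0 - 1)²) = (2*2 - 6)*(-2 + 2*(-1)²) = (4 - 6)*(-2 + 2*1) = -2*(-2 + 2) = -2*0 = 0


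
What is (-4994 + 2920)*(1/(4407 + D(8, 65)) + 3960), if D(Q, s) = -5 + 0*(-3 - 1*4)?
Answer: -18076902077/2201 ≈ -8.2130e+6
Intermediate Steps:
D(Q, s) = -5 (D(Q, s) = -5 + 0*(-3 - 4) = -5 + 0*(-7) = -5 + 0 = -5)
(-4994 + 2920)*(1/(4407 + D(8, 65)) + 3960) = (-4994 + 2920)*(1/(4407 - 5) + 3960) = -2074*(1/4402 + 3960) = -2074*17431921/4402 = -18076902077/2201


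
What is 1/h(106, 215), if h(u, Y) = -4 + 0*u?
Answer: -¼ ≈ -0.25000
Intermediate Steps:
h(u, Y) = -4 (h(u, Y) = -4 + 0 = -4)
1/h(106, 215) = 1/(-4) = -¼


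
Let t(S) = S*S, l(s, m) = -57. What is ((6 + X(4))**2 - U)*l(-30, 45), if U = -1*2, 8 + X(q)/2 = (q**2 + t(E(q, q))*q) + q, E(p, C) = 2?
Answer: -219222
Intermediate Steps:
t(S) = S**2
X(q) = -16 + 2*q**2 + 10*q (X(q) = -16 + 2*((q**2 + 2**2*q) + q) = -16 + 2*((q**2 + 4*q) + q) = -16 + 2*(q**2 + 5*q) = -16 + (2*q**2 + 10*q) = -16 + 2*q**2 + 10*q)
U = -2
((6 + X(4))**2 - U)*l(-30, 45) = ((6 + (-16 + 2*4**2 + 10*4))**2 - 1*(-2))*(-57) = ((6 + (-16 + 2*16 + 40))**2 + 2)*(-57) = ((6 + (-16 + 32 + 40))**2 + 2)*(-57) = ((6 + 56)**2 + 2)*(-57) = (62**2 + 2)*(-57) = (3844 + 2)*(-57) = 3846*(-57) = -219222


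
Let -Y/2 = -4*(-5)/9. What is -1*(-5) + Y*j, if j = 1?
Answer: 5/9 ≈ 0.55556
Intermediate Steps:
Y = -40/9 (Y = -2*(-4*(-5))/9 = -40/9 ≈ -4.4444)
-1*(-5) + Y*j = -1*(-5) - 40/9*1 = 5 - 40/9 = 5/9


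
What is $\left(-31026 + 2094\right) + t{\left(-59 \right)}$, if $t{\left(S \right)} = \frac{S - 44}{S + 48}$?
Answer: $- \frac{318149}{11} \approx -28923.0$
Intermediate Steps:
$t{\left(S \right)} = \frac{-44 + S}{48 + S}$
$\left(-31026 + 2094\right) + t{\left(-59 \right)} = \left(-31026 + 2094\right) + \frac{-44 - 59}{48 - 59} = -28932 + \frac{1}{-11} \left(-103\right) = -28932 - - \frac{103}{11} = -28932 + \frac{103}{11} = - \frac{318149}{11}$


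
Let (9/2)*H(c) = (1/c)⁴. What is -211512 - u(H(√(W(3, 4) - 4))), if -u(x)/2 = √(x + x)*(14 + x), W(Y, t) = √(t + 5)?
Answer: -5710312/27 ≈ -2.1149e+5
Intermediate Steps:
W(Y, t) = √(5 + t)
H(c) = 2/(9*c⁴) (H(c) = 2*(1/c)⁴/9 = 2/(9*c⁴))
u(x) = -2*√2*√x*(14 + x) (u(x) = -2*√(x + x)*(14 + x) = -2*√(2*x)*(14 + x) = -2*√2*√x*(14 + x))
-211512 - u(H(√(W(3, 4) - 4))) = -211512 - 2*√2*√(2/(9*(√(√(5 + 4) - 4))⁴))*(-14 - 2/(9*(√(√(5 + 4) - 4))⁴)) = -211512 - 2*√2*√(2/(9*(√(√9 - 4))⁴))*(-14 - 2/(9*(√(√9 - 4))⁴)) = -211512 - 2*√2*√(2/(9*(√(3 - 4))⁴))*(-14 - 2/(9*(√(3 - 4))⁴)) = -211512 - 2*√2*√(2/(9*(√(-1))⁴))*(-14 - 2/(9*(√(-1))⁴)) = -211512 - 2*√2*√(2/(9*I⁴))*(-14 - 2/(9*I⁴)) = -211512 - 2*√2*√((2/9)*1)*(-14 - 2/9) = -211512 - 2*√2*√(2/9)*(-14 - 1*2/9) = -211512 - 2*√2*√2/3*(-14 - 2/9) = -211512 - 2*√2*√2/3*(-128)/9 = -211512 - 1*(-512/27) = -211512 + 512/27 = -5710312/27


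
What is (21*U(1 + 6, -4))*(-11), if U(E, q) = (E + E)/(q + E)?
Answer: -1078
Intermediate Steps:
U(E, q) = 2*E/(E + q) (U(E, q) = (2*E)/(E + q) = 2*E/(E + q))
(21*U(1 + 6, -4))*(-11) = (21*(2*(1 + 6)/((1 + 6) - 4)))*(-11) = (21*(2*7/(7 - 4)))*(-11) = (21*(2*7/3))*(-11) = (21*(2*7*(⅓)))*(-11) = (21*(14/3))*(-11) = 98*(-11) = -1078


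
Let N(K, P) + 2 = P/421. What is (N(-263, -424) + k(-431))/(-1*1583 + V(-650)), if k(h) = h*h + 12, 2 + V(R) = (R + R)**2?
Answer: 78209167/710822715 ≈ 0.11003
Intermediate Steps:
N(K, P) = -2 + P/421
V(R) = -2 + 4*R**2 (V(R) = -2 + (R + R)**2 = -2 + (2*R)**2 = -2 + 4*R**2)
k(h) = 12 + h**2 (k(h) = h**2 + 12 = 12 + h**2)
(N(-263, -424) + k(-431))/(-1*1583 + V(-650)) = ((-2 + (1/421)*(-424)) + (12 + (-431)**2))/(-1*1583 + (-2 + 4*(-650)**2)) = ((-2 - 424/421) + (12 + 185761))/(-1583 + (-2 + 4*422500)) = (-1266/421 + 185773)/(-1583 + (-2 + 1690000)) = 78209167/(421*(-1583 + 1689998)) = (78209167/421)/1688415 = (78209167/421)*(1/1688415) = 78209167/710822715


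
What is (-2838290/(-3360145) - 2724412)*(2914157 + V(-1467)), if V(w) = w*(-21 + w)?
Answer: -9332109238781257370/672029 ≈ -1.3886e+13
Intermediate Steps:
(-2838290/(-3360145) - 2724412)*(2914157 + V(-1467)) = (-2838290/(-3360145) - 2724412)*(2914157 - 1467*(-21 - 1467)) = (-2838290*(-1/3360145) - 2724412)*(2914157 - 1467*(-1488)) = (567658/672029 - 2724412)*(2914157 + 2182896) = -1830883304290/672029*5097053 = -9332109238781257370/672029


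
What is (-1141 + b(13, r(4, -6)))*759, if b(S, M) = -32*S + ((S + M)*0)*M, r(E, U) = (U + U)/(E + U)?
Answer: -1181763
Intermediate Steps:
r(E, U) = 2*U/(E + U) (r(E, U) = (2*U)/(E + U) = 2*U/(E + U))
b(S, M) = -32*S (b(S, M) = -32*S + ((M + S)*0)*M = -32*S + 0*M = -32*S + 0 = -32*S)
(-1141 + b(13, r(4, -6)))*759 = (-1141 - 32*13)*759 = (-1141 - 416)*759 = -1557*759 = -1181763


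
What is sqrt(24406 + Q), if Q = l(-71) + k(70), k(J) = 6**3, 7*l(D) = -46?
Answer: 2*sqrt(301539)/7 ≈ 156.89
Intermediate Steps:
l(D) = -46/7 (l(D) = (1/7)*(-46) = -46/7)
k(J) = 216
Q = 1466/7 (Q = -46/7 + 216 = 1466/7 ≈ 209.43)
sqrt(24406 + Q) = sqrt(24406 + 1466/7) = sqrt(172308/7) = 2*sqrt(301539)/7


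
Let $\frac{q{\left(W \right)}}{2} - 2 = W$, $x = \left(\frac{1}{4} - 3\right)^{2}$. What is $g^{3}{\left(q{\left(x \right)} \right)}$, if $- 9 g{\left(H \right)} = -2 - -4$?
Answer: $- \frac{8}{729} \approx -0.010974$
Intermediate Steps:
$x = \frac{121}{16}$ ($x = \left(\frac{1}{4} - 3\right)^{2} = \left(- \frac{11}{4}\right)^{2} = \frac{121}{16} \approx 7.5625$)
$q{\left(W \right)} = 4 + 2 W$
$g{\left(H \right)} = - \frac{2}{9}$ ($g{\left(H \right)} = - \frac{-2 - -4}{9} = - \frac{-2 + 4}{9} = \left(- \frac{1}{9}\right) 2 = - \frac{2}{9}$)
$g^{3}{\left(q{\left(x \right)} \right)} = \left(- \frac{2}{9}\right)^{3} = - \frac{8}{729}$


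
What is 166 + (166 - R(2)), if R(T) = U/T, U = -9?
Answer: 673/2 ≈ 336.50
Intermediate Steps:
R(T) = -9/T
166 + (166 - R(2)) = 166 + (166 - (-9)/2) = 166 + (166 - 1*(-9/2)) = 166 + (166 + 9/2) = 166 + 341/2 = 673/2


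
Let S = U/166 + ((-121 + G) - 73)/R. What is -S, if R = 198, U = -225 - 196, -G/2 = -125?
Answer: 37031/16434 ≈ 2.2533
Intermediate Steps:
G = 250 (G = -2*(-125) = 250)
U = -421
S = -37031/16434 (S = -421/166 + ((-121 + 250) - 73)/198 = -421*1/166 + (129 - 73)*(1/198) = -421/166 + 56*(1/198) = -421/166 + 28/99 = -37031/16434 ≈ -2.2533)
-S = -1*(-37031/16434) = 37031/16434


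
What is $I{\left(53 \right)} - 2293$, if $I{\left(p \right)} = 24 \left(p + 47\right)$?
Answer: $107$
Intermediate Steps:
$I{\left(p \right)} = 1128 + 24 p$ ($I{\left(p \right)} = 24 \left(47 + p\right) = 1128 + 24 p$)
$I{\left(53 \right)} - 2293 = \left(1128 + 24 \cdot 53\right) - 2293 = \left(1128 + 1272\right) - 2293 = 2400 - 2293 = 107$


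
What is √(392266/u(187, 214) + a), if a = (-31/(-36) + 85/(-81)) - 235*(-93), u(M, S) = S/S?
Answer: √134175143/18 ≈ 643.52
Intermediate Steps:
u(M, S) = 1
a = 7080959/324 (a = (-31*(-1/36) + 85*(-1/81)) + 21855 = (31/36 - 85/81) + 21855 = -61/324 + 21855 = 7080959/324 ≈ 21855.)
√(392266/u(187, 214) + a) = √(392266/1 + 7080959/324) = √(392266*1 + 7080959/324) = √(392266 + 7080959/324) = √(134175143/324) = √134175143/18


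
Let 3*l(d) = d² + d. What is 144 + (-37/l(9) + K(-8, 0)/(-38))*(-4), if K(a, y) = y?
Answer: 2234/15 ≈ 148.93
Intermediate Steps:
l(d) = d/3 + d²/3 (l(d) = (d² + d)/3 = (d + d²)/3 = d/3 + d²/3)
144 + (-37/l(9) + K(-8, 0)/(-38))*(-4) = 144 + (-37*1/(3*(1 + 9)) + 0/(-38))*(-4) = 144 + (-37/((⅓)*9*10) + 0*(-1/38))*(-4) = 144 + (-37/30 + 0)*(-4) = 144 - 37/30*(-4) = 144 + 74/15 = 2234/15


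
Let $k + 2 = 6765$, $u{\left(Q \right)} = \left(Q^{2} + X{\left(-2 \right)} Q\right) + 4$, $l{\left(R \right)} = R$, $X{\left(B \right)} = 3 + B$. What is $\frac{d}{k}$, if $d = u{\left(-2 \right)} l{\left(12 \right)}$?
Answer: $\frac{72}{6763} \approx 0.010646$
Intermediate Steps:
$u{\left(Q \right)} = 4 + Q + Q^{2}$ ($u{\left(Q \right)} = \left(Q^{2} + \left(3 - 2\right) Q\right) + 4 = \left(Q^{2} + 1 Q\right) + 4 = \left(Q^{2} + Q\right) + 4 = \left(Q + Q^{2}\right) + 4 = 4 + Q + Q^{2}$)
$k = 6763$ ($k = -2 + 6765 = 6763$)
$d = 72$ ($d = \left(4 - 2 + \left(-2\right)^{2}\right) 12 = \left(4 - 2 + 4\right) 12 = 6 \cdot 12 = 72$)
$\frac{d}{k} = \frac{72}{6763}$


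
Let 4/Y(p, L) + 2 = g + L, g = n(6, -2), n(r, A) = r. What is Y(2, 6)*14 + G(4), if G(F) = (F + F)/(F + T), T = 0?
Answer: 38/5 ≈ 7.6000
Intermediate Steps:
g = 6
G(F) = 2 (G(F) = (F + F)/(F + 0) = (2*F)/F = 2)
Y(p, L) = 4/(4 + L) (Y(p, L) = 4/(-2 + (6 + L)) = 4/(4 + L))
Y(2, 6)*14 + G(4) = (4/(4 + 6))*14 + 2 = (4/10)*14 + 2 = (4*(1/10))*14 + 2 = (2/5)*14 + 2 = 28/5 + 2 = 38/5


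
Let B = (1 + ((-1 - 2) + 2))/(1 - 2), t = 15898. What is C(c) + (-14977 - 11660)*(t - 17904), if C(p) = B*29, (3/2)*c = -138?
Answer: 53433822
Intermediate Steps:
c = -92 (c = (⅔)*(-138) = -92)
B = 0 (B = (1 + (-3 + 2))/(-1) = (1 - 1)*(-1) = 0*(-1) = 0)
C(p) = 0 (C(p) = 0*29 = 0)
C(c) + (-14977 - 11660)*(t - 17904) = 0 + (-14977 - 11660)*(15898 - 17904) = 0 - 26637*(-2006) = 0 + 53433822 = 53433822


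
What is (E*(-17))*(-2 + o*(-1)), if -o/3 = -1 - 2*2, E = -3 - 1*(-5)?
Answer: 578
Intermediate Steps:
E = 2 (E = -3 + 5 = 2)
o = 15 (o = -3*(-1 - 2*2) = -3*(-1 - 4) = -3*(-5) = 15)
(E*(-17))*(-2 + o*(-1)) = (2*(-17))*(-2 + 15*(-1)) = -34*(-2 - 15) = -34*(-17) = 578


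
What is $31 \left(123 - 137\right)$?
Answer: $-434$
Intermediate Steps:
$31 \left(123 - 137\right) = 31 \left(-14\right) = -434$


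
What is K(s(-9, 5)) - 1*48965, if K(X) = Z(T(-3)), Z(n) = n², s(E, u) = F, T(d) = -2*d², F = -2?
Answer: -48641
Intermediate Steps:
s(E, u) = -2
K(X) = 324 (K(X) = (-2*(-3)²)² = (-2*9)² = (-18)² = 324)
K(s(-9, 5)) - 1*48965 = 324 - 1*48965 = 324 - 48965 = -48641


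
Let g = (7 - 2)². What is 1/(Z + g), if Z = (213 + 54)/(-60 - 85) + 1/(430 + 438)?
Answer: 125860/2914889 ≈ 0.043178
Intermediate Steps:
Z = -231611/125860 (Z = 267/(-145) + 1/868 = 267*(-1/145) + 1/868 = -267/145 + 1/868 = -231611/125860 ≈ -1.8402)
g = 25 (g = 5² = 25)
1/(Z + g) = 1/(-231611/125860 + 25) = 1/(2914889/125860) = 125860/2914889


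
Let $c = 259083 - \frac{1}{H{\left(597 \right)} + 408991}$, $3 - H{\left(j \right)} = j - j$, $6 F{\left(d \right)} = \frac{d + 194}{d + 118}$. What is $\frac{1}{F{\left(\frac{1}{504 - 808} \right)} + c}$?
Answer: $\frac{22006535661}{5701525308710344} \approx 3.8598 \cdot 10^{-6}$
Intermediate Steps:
$F{\left(d \right)} = \frac{194 + d}{6 \left(118 + d\right)}$ ($F{\left(d \right)} = \frac{\left(d + 194\right) \frac{1}{d + 118}}{6} = \frac{\left(194 + d\right) \frac{1}{118 + d}}{6} = \frac{\frac{1}{118 + d} \left(194 + d\right)}{6} = \frac{194 + d}{6 \left(118 + d\right)}$)
$H{\left(j \right)} = 3$ ($H{\left(j \right)} = 3 - \left(j - j\right) = 3 - 0 = 3 + 0 = 3$)
$c = \frac{105963392501}{408994}$ ($c = 259083 - \frac{1}{3 + 408991} = 259083 - \frac{1}{408994} = \frac{105963392501}{408994} \approx 2.5908 \cdot 10^{5}$)
$\frac{1}{F{\left(\frac{1}{504 - 808} \right)} + c} = \frac{1}{\frac{194 + \frac{1}{504 - 808}}{6 \left(118 + \frac{1}{504 - 808}\right)} + \frac{105963392501}{408994}} = \frac{1}{\frac{194 + \frac{1}{-304}}{6 \left(118 + \frac{1}{-304}\right)} + \frac{105963392501}{408994}} = \frac{1}{\frac{194 - \frac{1}{304}}{6 \left(118 - \frac{1}{304}\right)} + \frac{105963392501}{408994}} = \frac{1}{\frac{1}{6} \frac{1}{\frac{35871}{304}} \cdot \frac{58975}{304} + \frac{105963392501}{408994}} = \frac{1}{\frac{1}{6} \cdot \frac{304}{35871} \cdot \frac{58975}{304} + \frac{105963392501}{408994}} = \frac{1}{\frac{58975}{215226} + \frac{105963392501}{408994}} = \frac{1}{\frac{5701525308710344}{22006535661}} = \frac{22006535661}{5701525308710344}$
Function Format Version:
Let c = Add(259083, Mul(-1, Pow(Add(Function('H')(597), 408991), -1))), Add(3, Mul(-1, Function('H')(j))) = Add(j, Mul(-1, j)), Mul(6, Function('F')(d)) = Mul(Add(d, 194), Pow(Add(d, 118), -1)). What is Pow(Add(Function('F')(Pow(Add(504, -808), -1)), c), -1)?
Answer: Rational(22006535661, 5701525308710344) ≈ 3.8598e-6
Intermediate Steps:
Function('F')(d) = Mul(Rational(1, 6), Pow(Add(118, d), -1), Add(194, d)) (Function('F')(d) = Mul(Rational(1, 6), Mul(Add(d, 194), Pow(Add(d, 118), -1))) = Mul(Rational(1, 6), Mul(Add(194, d), Pow(Add(118, d), -1))) = Mul(Rational(1, 6), Mul(Pow(Add(118, d), -1), Add(194, d))) = Mul(Rational(1, 6), Pow(Add(118, d), -1), Add(194, d)))
Function('H')(j) = 3 (Function('H')(j) = Add(3, Mul(-1, Add(j, Mul(-1, j)))) = Add(3, Mul(-1, 0)) = Add(3, 0) = 3)
c = Rational(105963392501, 408994) (c = Add(259083, Mul(-1, Pow(Add(3, 408991), -1))) = Add(259083, Mul(-1, Pow(408994, -1))) = Add(259083, Mul(-1, Rational(1, 408994))) = Add(259083, Rational(-1, 408994)) = Rational(105963392501, 408994) ≈ 2.5908e+5)
Pow(Add(Function('F')(Pow(Add(504, -808), -1)), c), -1) = Pow(Add(Mul(Rational(1, 6), Pow(Add(118, Pow(Add(504, -808), -1)), -1), Add(194, Pow(Add(504, -808), -1))), Rational(105963392501, 408994)), -1) = Pow(Add(Mul(Rational(1, 6), Pow(Add(118, Pow(-304, -1)), -1), Add(194, Pow(-304, -1))), Rational(105963392501, 408994)), -1) = Pow(Add(Mul(Rational(1, 6), Pow(Add(118, Rational(-1, 304)), -1), Add(194, Rational(-1, 304))), Rational(105963392501, 408994)), -1) = Pow(Add(Mul(Rational(1, 6), Pow(Rational(35871, 304), -1), Rational(58975, 304)), Rational(105963392501, 408994)), -1) = Pow(Add(Mul(Rational(1, 6), Rational(304, 35871), Rational(58975, 304)), Rational(105963392501, 408994)), -1) = Pow(Add(Rational(58975, 215226), Rational(105963392501, 408994)), -1) = Pow(Rational(5701525308710344, 22006535661), -1) = Rational(22006535661, 5701525308710344)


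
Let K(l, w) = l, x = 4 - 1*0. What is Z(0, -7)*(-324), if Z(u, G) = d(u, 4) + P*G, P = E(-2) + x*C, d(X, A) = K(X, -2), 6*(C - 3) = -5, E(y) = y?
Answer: 15120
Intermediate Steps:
x = 4 (x = 4 + 0 = 4)
C = 13/6 (C = 3 + (⅙)*(-5) = 3 - ⅚ = 13/6 ≈ 2.1667)
d(X, A) = X
P = 20/3 (P = -2 + 4*(13/6) = -2 + 26/3 = 20/3 ≈ 6.6667)
Z(u, G) = u + 20*G/3
Z(0, -7)*(-324) = (0 + (20/3)*(-7))*(-324) = (0 - 140/3)*(-324) = -140/3*(-324) = 15120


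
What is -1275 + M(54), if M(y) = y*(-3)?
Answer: -1437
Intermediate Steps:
M(y) = -3*y
-1275 + M(54) = -1275 - 3*54 = -1275 - 162 = -1437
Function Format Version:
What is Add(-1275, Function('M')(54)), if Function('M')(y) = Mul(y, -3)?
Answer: -1437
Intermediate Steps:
Function('M')(y) = Mul(-3, y)
Add(-1275, Function('M')(54)) = Add(-1275, Mul(-3, 54)) = Add(-1275, -162) = -1437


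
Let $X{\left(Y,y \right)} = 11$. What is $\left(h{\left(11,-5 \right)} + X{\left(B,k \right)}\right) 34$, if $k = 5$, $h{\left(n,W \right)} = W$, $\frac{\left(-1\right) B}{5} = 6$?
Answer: $204$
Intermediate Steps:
$B = -30$ ($B = \left(-5\right) 6 = -30$)
$\left(h{\left(11,-5 \right)} + X{\left(B,k \right)}\right) 34 = \left(-5 + 11\right) 34 = 6 \cdot 34 = 204$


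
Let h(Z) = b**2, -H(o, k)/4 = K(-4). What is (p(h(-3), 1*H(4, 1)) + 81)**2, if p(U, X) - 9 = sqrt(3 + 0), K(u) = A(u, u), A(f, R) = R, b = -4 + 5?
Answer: (90 + sqrt(3))**2 ≈ 8414.8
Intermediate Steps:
b = 1
K(u) = u
H(o, k) = 16 (H(o, k) = -4*(-4) = 16)
h(Z) = 1 (h(Z) = 1**2 = 1)
p(U, X) = 9 + sqrt(3) (p(U, X) = 9 + sqrt(3 + 0) = 9 + sqrt(3))
(p(h(-3), 1*H(4, 1)) + 81)**2 = ((9 + sqrt(3)) + 81)**2 = (90 + sqrt(3))**2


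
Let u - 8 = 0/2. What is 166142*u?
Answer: 1329136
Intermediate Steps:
u = 8 (u = 8 + 0/2 = 8 + 0*(1/2) = 8 + 0 = 8)
166142*u = 166142*8 = 1329136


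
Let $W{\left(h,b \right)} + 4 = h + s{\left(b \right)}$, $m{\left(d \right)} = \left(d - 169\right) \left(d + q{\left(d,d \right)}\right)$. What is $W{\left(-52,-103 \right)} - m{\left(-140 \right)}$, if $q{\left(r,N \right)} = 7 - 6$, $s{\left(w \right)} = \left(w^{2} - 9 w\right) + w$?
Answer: $-31574$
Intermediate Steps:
$s{\left(w \right)} = w^{2} - 8 w$
$q{\left(r,N \right)} = 1$
$m{\left(d \right)} = \left(1 + d\right) \left(-169 + d\right)$ ($m{\left(d \right)} = \left(d - 169\right) \left(d + 1\right) = \left(-169 + d\right) \left(1 + d\right) = \left(1 + d\right) \left(-169 + d\right)$)
$W{\left(h,b \right)} = -4 + h + b \left(-8 + b\right)$ ($W{\left(h,b \right)} = -4 + \left(h + b \left(-8 + b\right)\right) = -4 + h + b \left(-8 + b\right)$)
$W{\left(-52,-103 \right)} - m{\left(-140 \right)} = \left(-4 - 52 - 103 \left(-8 - 103\right)\right) - \left(-169 + \left(-140\right)^{2} - -23520\right) = \left(-4 - 52 - -11433\right) - \left(-169 + 19600 + 23520\right) = \left(-4 - 52 + 11433\right) - 42951 = 11377 - 42951 = -31574$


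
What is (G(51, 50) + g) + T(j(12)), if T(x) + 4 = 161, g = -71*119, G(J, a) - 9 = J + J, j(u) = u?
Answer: -8181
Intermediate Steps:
G(J, a) = 9 + 2*J (G(J, a) = 9 + (J + J) = 9 + 2*J)
g = -8449
T(x) = 157 (T(x) = -4 + 161 = 157)
(G(51, 50) + g) + T(j(12)) = ((9 + 2*51) - 8449) + 157 = ((9 + 102) - 8449) + 157 = (111 - 8449) + 157 = -8338 + 157 = -8181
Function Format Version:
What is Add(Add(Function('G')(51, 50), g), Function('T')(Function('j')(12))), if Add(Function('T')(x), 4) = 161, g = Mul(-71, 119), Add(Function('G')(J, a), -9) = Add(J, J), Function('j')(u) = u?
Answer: -8181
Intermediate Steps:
Function('G')(J, a) = Add(9, Mul(2, J)) (Function('G')(J, a) = Add(9, Add(J, J)) = Add(9, Mul(2, J)))
g = -8449
Function('T')(x) = 157 (Function('T')(x) = Add(-4, 161) = 157)
Add(Add(Function('G')(51, 50), g), Function('T')(Function('j')(12))) = Add(Add(Add(9, Mul(2, 51)), -8449), 157) = Add(Add(Add(9, 102), -8449), 157) = Add(Add(111, -8449), 157) = Add(-8338, 157) = -8181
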